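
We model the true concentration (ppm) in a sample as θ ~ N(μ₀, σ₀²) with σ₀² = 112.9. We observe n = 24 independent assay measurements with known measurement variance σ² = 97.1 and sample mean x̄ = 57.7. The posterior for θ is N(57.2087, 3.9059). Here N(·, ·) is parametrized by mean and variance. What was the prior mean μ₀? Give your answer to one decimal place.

The posterior mean is a precision-weighted average: μ_n = (τ₀μ₀ + τ_data·x̄)/(τ₀+τ_data), with τ₀=1/σ₀² and τ_data=n/σ².
Here τ₀ = 1/112.9 = 0.008857 and τ_data = 24/97.1 = 0.247168, so τ_n = 0.256025.
Rearranging for μ₀: μ₀ = (μ_n·τ_n − τ_data·x̄)/τ₀ = (57.2087·0.256025 − 0.247168·57.7) / 0.008857 = 0.385264/0.008857 ≈ 43.5.

μ₀ = 43.5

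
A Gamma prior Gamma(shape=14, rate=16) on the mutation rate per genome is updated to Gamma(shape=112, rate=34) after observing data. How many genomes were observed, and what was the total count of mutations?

n = 18 genomes with total 98 mutations

Gamma–Poisson conjugacy: posterior shape = α + Σxᵢ, posterior rate = β + n.
Matching: Σxᵢ = 112 − 14 = 98 and n = 34 − 16 = 18.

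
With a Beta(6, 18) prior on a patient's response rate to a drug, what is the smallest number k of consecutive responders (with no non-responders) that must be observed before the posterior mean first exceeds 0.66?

k = 29

After k responders and 0 non-responders the posterior is Beta(6+k, 18), with mean (6+k)/(6+18+k).
Set (6+k)/(24+k) > 0.66 and solve: k > (0.66·24 − 6)/(1 − 0.66) = 28.941.
The smallest integer exceeding 28.941 is 29.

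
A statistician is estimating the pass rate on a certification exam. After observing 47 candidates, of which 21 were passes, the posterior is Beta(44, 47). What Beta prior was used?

Beta(23, 21)

Under Beta–binomial conjugacy the posterior parameters are (α+s, β+f).
So α = 44 − 21 = 23 and β = 47 − 26 = 21.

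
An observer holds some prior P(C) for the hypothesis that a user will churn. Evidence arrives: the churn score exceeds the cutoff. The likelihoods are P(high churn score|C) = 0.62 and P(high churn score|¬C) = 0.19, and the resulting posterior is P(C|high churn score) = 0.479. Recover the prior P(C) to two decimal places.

In odds form, posterior odds = prior odds × likelihood ratio, so prior odds = posterior odds ÷ LR.
Posterior odds = 0.479/(1−0.479) = 0.9194. LR = 0.62/0.19 = 3.2632.
Prior odds = 0.9194/3.2632 = 0.2817, so P(C) = 0.2817/(1+0.2817) ≈ 0.22.

P(C) = 0.22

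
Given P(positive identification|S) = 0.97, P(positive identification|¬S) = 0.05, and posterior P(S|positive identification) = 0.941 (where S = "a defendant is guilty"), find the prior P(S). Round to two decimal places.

Bayes' rule in odds form gives O(S|E) = O(S)·[P(E|S)/P(E|¬S)], hence O(S) = O(S|E)/LR.
Posterior odds = 0.941/(1−0.941) = 15.9492. LR = 0.97/0.05 = 19.4000.
Prior odds = 15.9492/19.4000 = 0.8221, so P(S) = 0.8221/(1+0.8221) ≈ 0.45.

P(S) = 0.45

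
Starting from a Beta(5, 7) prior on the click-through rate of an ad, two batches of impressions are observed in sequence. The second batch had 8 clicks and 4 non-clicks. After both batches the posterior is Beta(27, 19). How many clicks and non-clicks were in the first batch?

Because Beta–binomial updating is additive in the counts, the combined data contributed (α_post−α_prior, β_post−β_prior) successes and failures.
Total across both batches: 27−5=22 clicks, 19−7=12 non-clicks.
Subtract the second batch: 22−8=14 clicks and 12−4=8 non-clicks.

14 clicks and 8 non-clicks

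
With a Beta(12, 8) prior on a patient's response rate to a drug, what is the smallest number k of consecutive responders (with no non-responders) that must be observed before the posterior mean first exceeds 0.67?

k = 5

After k responders and 0 non-responders the posterior is Beta(12+k, 8), with mean (12+k)/(12+8+k).
Set (12+k)/(20+k) > 0.67 and solve: k > (0.67·20 − 12)/(1 − 0.67) = 4.242.
The smallest integer exceeding 4.242 is 5.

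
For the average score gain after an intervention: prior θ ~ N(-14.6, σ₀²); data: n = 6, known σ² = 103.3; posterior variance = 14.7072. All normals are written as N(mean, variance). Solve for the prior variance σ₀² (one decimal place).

σ₀² = 100.9

For the Normal–Normal model with known σ², precisions add: τ_n = τ₀ + n/σ².
So 1/σ₀² = 1/14.7072 − 6/103.3 = 0.067994 − 0.058083 = 0.009911.
Hence σ₀² = 1/0.009911 ≈ 100.9.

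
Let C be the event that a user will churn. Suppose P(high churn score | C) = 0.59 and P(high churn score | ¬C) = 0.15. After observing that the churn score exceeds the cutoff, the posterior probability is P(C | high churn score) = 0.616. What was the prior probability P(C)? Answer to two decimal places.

P(C) = 0.29

Bayes' rule in odds form gives O(C|E) = O(C)·[P(E|C)/P(E|¬C)], hence O(C) = O(C|E)/LR.
Posterior odds = 0.616/(1−0.616) = 1.6042. LR = 0.59/0.15 = 3.9333.
Prior odds = 1.6042/3.9333 = 0.4079, so P(C) = 0.4079/(1+0.4079) ≈ 0.29.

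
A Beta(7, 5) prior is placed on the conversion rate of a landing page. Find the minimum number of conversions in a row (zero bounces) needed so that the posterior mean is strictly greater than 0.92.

After k conversions and 0 bounces the posterior is Beta(7+k, 5), with mean (7+k)/(7+5+k).
Set (7+k)/(12+k) > 0.92 and solve: k > (0.92·12 − 7)/(1 − 0.92) = 50.500.
The smallest integer exceeding 50.500 is 51, and checking k=51: (58)/(63) = 0.9206 > 0.92.

k = 51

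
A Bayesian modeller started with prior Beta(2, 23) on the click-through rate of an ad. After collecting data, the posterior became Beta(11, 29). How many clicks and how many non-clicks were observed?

Under Beta–binomial conjugacy the posterior parameters are (a+s, b+f).
Match parameters: s=11−2=9, f=29−23=6.

9 clicks and 6 non-clicks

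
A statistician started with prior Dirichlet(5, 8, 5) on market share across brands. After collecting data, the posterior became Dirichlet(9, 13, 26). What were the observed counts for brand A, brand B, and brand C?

For a Dirichlet(α) prior with multinomial counts c, the posterior is Dirichlet(α + c) componentwise.
Counts are posterior − prior componentwise: 9−5=4, 13−8=5, 26−5=21.

counts (4, 5, 21)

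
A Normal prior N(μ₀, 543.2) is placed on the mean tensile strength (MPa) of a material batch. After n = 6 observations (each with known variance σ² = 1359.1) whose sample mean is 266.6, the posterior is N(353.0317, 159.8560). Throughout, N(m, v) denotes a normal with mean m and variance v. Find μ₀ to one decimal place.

μ₀ = 560.3

With known observation variance, the Normal–Normal posterior has precision τ_n = τ₀ + n/σ² and mean μ_n = (τ₀μ₀ + (n/σ²)x̄)/τ_n.
Here τ₀ = 1/543.2 = 0.001841 and τ_data = 6/1359.1 = 0.004415, so τ_n = 0.006256.
Rearranging for μ₀: μ₀ = (μ_n·τ_n − τ_data·x̄)/τ₀ = (353.0317·0.006256 − 0.004415·266.6) / 0.001841 = 1.031527/0.001841 ≈ 560.3.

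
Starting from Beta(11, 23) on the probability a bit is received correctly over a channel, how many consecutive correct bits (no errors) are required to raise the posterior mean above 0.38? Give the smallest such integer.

k = 4

After k correct bits and 0 errors the posterior is Beta(11+k, 23), with mean (11+k)/(11+23+k).
Set (11+k)/(34+k) > 0.38 and solve: k > (0.38·34 − 11)/(1 − 0.38) = 3.097.
The smallest integer exceeding 3.097 is 4, and checking k=4: (15)/(38) = 0.3947 > 0.38.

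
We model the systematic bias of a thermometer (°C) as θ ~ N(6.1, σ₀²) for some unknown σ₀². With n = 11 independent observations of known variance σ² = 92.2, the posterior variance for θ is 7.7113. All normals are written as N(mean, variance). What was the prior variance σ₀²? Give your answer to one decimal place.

For the Normal–Normal model with known σ², precisions add: τ_n = τ₀ + n/σ².
So 1/σ₀² = 1/7.7113 − 11/92.2 = 0.129680 − 0.119306 = 0.010374.
Hence σ₀² = 1/0.010374 ≈ 96.4.

σ₀² = 96.4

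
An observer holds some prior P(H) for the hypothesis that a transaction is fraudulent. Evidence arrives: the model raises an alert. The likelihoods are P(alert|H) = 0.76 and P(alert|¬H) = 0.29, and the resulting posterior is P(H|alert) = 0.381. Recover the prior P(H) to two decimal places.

Bayes' rule in odds form gives O(H|E) = O(H)·[P(E|H)/P(E|¬H)], hence O(H) = O(H|E)/LR.
Posterior odds = 0.381/(1−0.381) = 0.6155. LR = 0.76/0.29 = 2.6207.
Prior odds = 0.6155/2.6207 = 0.2349, so P(H) = 0.2349/(1+0.2349) ≈ 0.19.

P(H) = 0.19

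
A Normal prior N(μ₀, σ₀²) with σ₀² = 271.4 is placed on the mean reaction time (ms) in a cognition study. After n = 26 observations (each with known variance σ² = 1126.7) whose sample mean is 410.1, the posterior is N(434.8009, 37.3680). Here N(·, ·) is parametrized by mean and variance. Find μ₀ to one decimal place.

With known observation variance, the Normal–Normal posterior has precision τ_n = τ₀ + n/σ² and mean μ_n = (τ₀μ₀ + (n/σ²)x̄)/τ_n.
Here τ₀ = 1/271.4 = 0.003685 and τ_data = 26/1126.7 = 0.023076, so τ_n = 0.026761.
Rearranging for μ₀: μ₀ = (μ_n·τ_n − τ_data·x̄)/τ₀ = (434.8009·0.026761 − 0.023076·410.1) / 0.003685 = 2.172239/0.003685 ≈ 589.5.

μ₀ = 589.5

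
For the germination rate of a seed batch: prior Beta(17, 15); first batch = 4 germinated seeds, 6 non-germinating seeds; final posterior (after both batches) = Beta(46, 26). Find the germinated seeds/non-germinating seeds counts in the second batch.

Sequential conjugate updates are equivalent to a single update on the pooled data, so total successes = posterior α − prior α and total failures = posterior β − prior β.
Total across both batches: 46−17=29 germinated seeds, 26−15=11 non-germinating seeds.
Subtract the first batch: 29−4=25 germinated seeds and 11−6=5 non-germinating seeds.

25 germinated seeds and 5 non-germinating seeds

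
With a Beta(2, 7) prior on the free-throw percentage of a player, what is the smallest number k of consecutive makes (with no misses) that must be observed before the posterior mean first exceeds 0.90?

After k makes and 0 misses the posterior is Beta(2+k, 7), with mean (2+k)/(2+7+k).
Set (2+k)/(9+k) > 0.90 and solve: k > (0.90·9 − 2)/(1 − 0.90) = 61.000.
The smallest integer exceeding 61.000 is 62.

k = 62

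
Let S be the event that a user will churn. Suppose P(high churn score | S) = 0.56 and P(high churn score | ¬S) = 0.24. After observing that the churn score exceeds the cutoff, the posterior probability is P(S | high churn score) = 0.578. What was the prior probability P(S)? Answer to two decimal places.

Bayes' rule in odds form gives O(S|E) = O(S)·[P(E|S)/P(E|¬S)], hence O(S) = O(S|E)/LR.
Posterior odds = 0.578/(1−0.578) = 1.3697. LR = 0.56/0.24 = 2.3333.
Prior odds = 1.3697/2.3333 = 0.5870, so P(S) = 0.5870/(1+0.5870) ≈ 0.37.

P(S) = 0.37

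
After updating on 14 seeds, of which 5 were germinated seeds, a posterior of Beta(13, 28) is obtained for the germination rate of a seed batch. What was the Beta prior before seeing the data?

Under Beta–binomial conjugacy the posterior parameters are (a+s, b+f).
So a = 13 − 5 = 8 and b = 28 − 9 = 19.

Beta(8, 19)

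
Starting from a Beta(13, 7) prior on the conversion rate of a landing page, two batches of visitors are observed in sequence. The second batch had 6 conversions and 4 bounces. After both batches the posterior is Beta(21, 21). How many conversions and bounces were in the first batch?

2 conversions and 10 bounces

Sequential conjugate updates are equivalent to a single update on the pooled data, so total successes = posterior α − prior α and total failures = posterior β − prior β.
Total across both batches: 21−13=8 conversions, 21−7=14 bounces.
Subtract the second batch: 8−6=2 conversions and 14−4=10 bounces.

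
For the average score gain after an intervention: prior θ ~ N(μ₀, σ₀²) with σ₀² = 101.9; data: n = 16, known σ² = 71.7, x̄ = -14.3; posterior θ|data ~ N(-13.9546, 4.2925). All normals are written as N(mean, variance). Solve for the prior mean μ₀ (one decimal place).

μ₀ = -6.1

The posterior mean is a precision-weighted average: μ_n = (τ₀μ₀ + τ_data·x̄)/(τ₀+τ_data), with τ₀=1/σ₀² and τ_data=n/σ².
Here τ₀ = 1/101.9 = 0.009814 and τ_data = 16/71.7 = 0.223152, so τ_n = 0.232966.
Rearranging for μ₀: μ₀ = (μ_n·τ_n − τ_data·x̄)/τ₀ = (-13.9546·0.232966 − 0.223152·-14.3) / 0.009814 = -0.059874/0.009814 ≈ -6.1.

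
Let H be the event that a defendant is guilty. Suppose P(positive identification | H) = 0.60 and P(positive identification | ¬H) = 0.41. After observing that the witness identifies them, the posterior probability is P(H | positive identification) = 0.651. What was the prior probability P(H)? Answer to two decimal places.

P(H) = 0.56

In odds form, posterior odds = prior odds × likelihood ratio, so prior odds = posterior odds ÷ LR.
Posterior odds = 0.651/(1−0.651) = 1.8653. LR = 0.60/0.41 = 1.4634.
Prior odds = 1.8653/1.4634 = 1.2746, so P(H) = 1.2746/(1+1.2746) ≈ 0.56.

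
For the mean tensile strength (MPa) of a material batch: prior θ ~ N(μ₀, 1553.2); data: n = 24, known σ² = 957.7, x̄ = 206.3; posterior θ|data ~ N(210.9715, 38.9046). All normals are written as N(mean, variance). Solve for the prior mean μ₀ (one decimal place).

With known observation variance, the Normal–Normal posterior has precision τ_n = τ₀ + n/σ² and mean μ_n = (τ₀μ₀ + (n/σ²)x̄)/τ_n.
Here τ₀ = 1/1553.2 = 0.000644 and τ_data = 24/957.7 = 0.025060, so τ_n = 0.025704.
Rearranging for μ₀: μ₀ = (μ_n·τ_n − τ_data·x̄)/τ₀ = (210.9715·0.025704 − 0.025060·206.3) / 0.000644 = 0.252933/0.000644 ≈ 392.8.

μ₀ = 392.8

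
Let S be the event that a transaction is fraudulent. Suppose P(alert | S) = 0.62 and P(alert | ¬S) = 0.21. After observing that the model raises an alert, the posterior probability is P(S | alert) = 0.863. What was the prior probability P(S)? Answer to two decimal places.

Bayes' rule in odds form gives O(S|E) = O(S)·[P(E|S)/P(E|¬S)], hence O(S) = O(S|E)/LR.
Posterior odds = 0.863/(1−0.863) = 6.2993. LR = 0.62/0.21 = 2.9524.
Prior odds = 6.2993/2.9524 = 2.1336, so P(S) = 2.1336/(1+2.1336) ≈ 0.68.

P(S) = 0.68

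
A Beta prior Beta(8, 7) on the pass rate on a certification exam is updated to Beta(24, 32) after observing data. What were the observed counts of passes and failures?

16 passes and 25 failures

Beta is conjugate to the binomial likelihood: posterior = Beta(α+s, β+f).
Match parameters: s=24−8=16, f=32−7=25.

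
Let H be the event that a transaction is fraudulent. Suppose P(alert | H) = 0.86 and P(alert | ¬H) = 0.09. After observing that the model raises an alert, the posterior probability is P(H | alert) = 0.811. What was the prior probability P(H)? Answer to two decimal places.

In odds form, posterior odds = prior odds × likelihood ratio, so prior odds = posterior odds ÷ LR.
Posterior odds = 0.811/(1−0.811) = 4.2910. LR = 0.86/0.09 = 9.5556.
Prior odds = 4.2910/9.5556 = 0.4491, so P(H) = 0.4491/(1+0.4491) ≈ 0.31.

P(H) = 0.31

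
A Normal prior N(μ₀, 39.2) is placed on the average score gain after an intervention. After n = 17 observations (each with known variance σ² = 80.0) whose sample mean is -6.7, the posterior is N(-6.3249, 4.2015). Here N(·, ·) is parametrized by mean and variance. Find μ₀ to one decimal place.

μ₀ = -3.2

With known observation variance, the Normal–Normal posterior has precision τ_n = τ₀ + n/σ² and mean μ_n = (τ₀μ₀ + (n/σ²)x̄)/τ_n.
Here τ₀ = 1/39.2 = 0.025510 and τ_data = 17/80.0 = 0.212500, so τ_n = 0.238010.
Rearranging for μ₀: μ₀ = (μ_n·τ_n − τ_data·x̄)/τ₀ = (-6.3249·0.238010 − 0.212500·-6.7) / 0.025510 = -0.081639/0.025510 ≈ -3.2.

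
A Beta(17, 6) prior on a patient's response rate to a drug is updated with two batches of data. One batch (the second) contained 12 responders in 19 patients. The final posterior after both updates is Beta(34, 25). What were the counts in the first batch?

Because Beta–binomial updating is additive in the counts, the combined data contributed (α_post−α_prior, β_post−β_prior) successes and failures.
Total across both batches: 34−17=17 responders, 25−6=19 non-responders.
Subtract the second batch: 17−12=5 responders and 19−7=12 non-responders.

5 responders and 12 non-responders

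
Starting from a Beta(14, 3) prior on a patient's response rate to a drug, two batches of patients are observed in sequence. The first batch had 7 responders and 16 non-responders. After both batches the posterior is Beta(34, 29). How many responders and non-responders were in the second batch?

Sequential conjugate updates are equivalent to a single update on the pooled data, so total successes = posterior α − prior α and total failures = posterior β − prior β.
Total across both batches: 34−14=20 responders, 29−3=26 non-responders.
Subtract the first batch: 20−7=13 responders and 26−16=10 non-responders.

13 responders and 10 non-responders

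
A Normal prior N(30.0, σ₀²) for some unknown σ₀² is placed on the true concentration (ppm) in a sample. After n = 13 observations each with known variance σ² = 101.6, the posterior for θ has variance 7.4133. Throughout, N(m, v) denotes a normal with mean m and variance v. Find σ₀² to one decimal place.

σ₀² = 144.1

For the Normal–Normal model with known σ², precisions add: τ_n = τ₀ + n/σ².
So 1/σ₀² = 1/7.4133 − 13/101.6 = 0.134893 − 0.127953 = 0.006940.
Hence σ₀² = 1/0.006940 ≈ 144.1.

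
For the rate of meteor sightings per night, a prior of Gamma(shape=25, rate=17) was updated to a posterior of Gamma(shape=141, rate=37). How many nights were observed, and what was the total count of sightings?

Gamma–Poisson conjugacy: posterior shape = α + Σxᵢ, posterior rate = β + n.
Matching: Σxᵢ = 141 − 25 = 116 and n = 37 − 17 = 20.

n = 20 nights with total 116 sightings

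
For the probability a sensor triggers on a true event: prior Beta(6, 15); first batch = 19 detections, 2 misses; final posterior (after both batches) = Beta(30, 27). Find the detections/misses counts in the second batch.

Because Beta–binomial updating is additive in the counts, the combined data contributed (α_post−α_prior, β_post−β_prior) successes and failures.
Total across both batches: 30−6=24 detections, 27−15=12 misses.
Subtract the first batch: 24−19=5 detections and 12−2=10 misses.

5 detections and 10 misses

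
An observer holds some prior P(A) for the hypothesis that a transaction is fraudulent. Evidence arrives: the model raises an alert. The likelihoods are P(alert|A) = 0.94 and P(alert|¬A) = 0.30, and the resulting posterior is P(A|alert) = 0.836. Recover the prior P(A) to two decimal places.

In odds form, posterior odds = prior odds × likelihood ratio, so prior odds = posterior odds ÷ LR.
Posterior odds = 0.836/(1−0.836) = 5.0976. LR = 0.94/0.30 = 3.1333.
Prior odds = 5.0976/3.1333 = 1.6269, so P(A) = 1.6269/(1+1.6269) ≈ 0.62.

P(A) = 0.62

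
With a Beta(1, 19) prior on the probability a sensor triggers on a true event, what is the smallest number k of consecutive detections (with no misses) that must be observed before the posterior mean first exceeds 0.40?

k = 12

After k detections and 0 misses the posterior is Beta(1+k, 19), with mean (1+k)/(1+19+k).
Set (1+k)/(20+k) > 0.40 and solve: k > (0.40·20 − 1)/(1 − 0.40) = 11.667.
The smallest integer exceeding 11.667 is 12, and checking k=12: (13)/(32) = 0.4062 > 0.40.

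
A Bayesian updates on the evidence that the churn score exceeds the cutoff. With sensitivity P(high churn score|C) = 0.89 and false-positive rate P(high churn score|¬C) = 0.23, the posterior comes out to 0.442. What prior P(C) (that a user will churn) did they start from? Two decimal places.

In odds form, posterior odds = prior odds × likelihood ratio, so prior odds = posterior odds ÷ LR.
Posterior odds = 0.442/(1−0.442) = 0.7921. LR = 0.89/0.23 = 3.8696.
Prior odds = 0.7921/3.8696 = 0.2047, so P(C) = 0.2047/(1+0.2047) ≈ 0.17.

P(C) = 0.17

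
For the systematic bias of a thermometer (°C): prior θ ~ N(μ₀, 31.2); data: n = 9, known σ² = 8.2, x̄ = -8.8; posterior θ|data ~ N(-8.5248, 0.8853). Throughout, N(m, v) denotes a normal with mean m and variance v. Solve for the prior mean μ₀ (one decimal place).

μ₀ = 0.9

The posterior mean is a precision-weighted average: μ_n = (τ₀μ₀ + τ_data·x̄)/(τ₀+τ_data), with τ₀=1/σ₀² and τ_data=n/σ².
Here τ₀ = 1/31.2 = 0.032051 and τ_data = 9/8.2 = 1.097561, so τ_n = 1.129612.
Rearranging for μ₀: μ₀ = (μ_n·τ_n − τ_data·x̄)/τ₀ = (-8.5248·1.129612 − 1.097561·-8.8) / 0.032051 = 0.028820/0.032051 ≈ 0.9.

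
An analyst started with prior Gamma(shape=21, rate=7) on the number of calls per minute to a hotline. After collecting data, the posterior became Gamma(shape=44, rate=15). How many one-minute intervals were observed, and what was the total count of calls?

A Gamma(α, β) prior (rate parametrization) on a Poisson rate with n observations summing to S gives posterior Gamma(α+S, β+n).
Matching: Σxᵢ = 44 − 21 = 23 and n = 15 − 7 = 8.

n = 8 one-minute intervals with total 23 calls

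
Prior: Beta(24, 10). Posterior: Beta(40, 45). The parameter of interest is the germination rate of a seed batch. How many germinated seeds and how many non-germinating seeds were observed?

16 germinated seeds and 35 non-germinating seeds

Beta is conjugate to the binomial likelihood: posterior = Beta(a+s, b+f).
So s = 40 − 24 = 16 and f = 45 − 10 = 35.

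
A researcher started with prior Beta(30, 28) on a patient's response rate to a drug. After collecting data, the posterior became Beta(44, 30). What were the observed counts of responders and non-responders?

14 responders and 2 non-responders

Under Beta–binomial conjugacy the posterior parameters are (a+s, b+f).
So s = 44 − 30 = 14 and f = 30 − 28 = 2.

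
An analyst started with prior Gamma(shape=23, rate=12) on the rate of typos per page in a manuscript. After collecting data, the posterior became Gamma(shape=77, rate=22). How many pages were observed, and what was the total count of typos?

n = 10 pages with total 54 typos

Gamma–Poisson conjugacy: posterior shape = α + Σxᵢ, posterior rate = β + n.
Matching: Σxᵢ = 77 − 23 = 54 and n = 22 − 12 = 10.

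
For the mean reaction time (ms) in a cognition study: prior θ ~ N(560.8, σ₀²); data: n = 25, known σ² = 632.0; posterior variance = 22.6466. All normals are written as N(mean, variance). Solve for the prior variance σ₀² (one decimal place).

σ₀² = 217.4

Posterior precision equals prior precision plus data precision: 1/σ_n² = 1/σ₀² + n/σ².
So 1/σ₀² = 1/22.6466 − 25/632.0 = 0.044157 − 0.039557 = 0.004600.
Hence σ₀² = 1/0.004600 ≈ 217.4.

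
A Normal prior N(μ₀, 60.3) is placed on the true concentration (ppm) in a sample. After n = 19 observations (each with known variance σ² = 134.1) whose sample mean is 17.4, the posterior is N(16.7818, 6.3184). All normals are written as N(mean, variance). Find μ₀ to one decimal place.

With known observation variance, the Normal–Normal posterior has precision τ_n = τ₀ + n/σ² and mean μ_n = (τ₀μ₀ + (n/σ²)x̄)/τ_n.
Here τ₀ = 1/60.3 = 0.016584 and τ_data = 19/134.1 = 0.141685, so τ_n = 0.158269.
Rearranging for μ₀: μ₀ = (μ_n·τ_n − τ_data·x̄)/τ₀ = (16.7818·0.158269 − 0.141685·17.4) / 0.016584 = 0.190720/0.016584 ≈ 11.5.

μ₀ = 11.5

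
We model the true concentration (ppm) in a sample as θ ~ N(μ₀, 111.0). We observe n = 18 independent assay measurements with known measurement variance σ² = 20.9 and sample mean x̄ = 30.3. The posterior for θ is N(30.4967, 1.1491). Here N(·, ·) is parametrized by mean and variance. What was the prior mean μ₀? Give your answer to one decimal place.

μ₀ = 49.3

With known observation variance, the Normal–Normal posterior has precision τ_n = τ₀ + n/σ² and mean μ_n = (τ₀μ₀ + (n/σ²)x̄)/τ_n.
Here τ₀ = 1/111.0 = 0.009009 and τ_data = 18/20.9 = 0.861244, so τ_n = 0.870253.
Rearranging for μ₀: μ₀ = (μ_n·τ_n − τ_data·x̄)/τ₀ = (30.4967·0.870253 − 0.861244·30.3) / 0.009009 = 0.444151/0.009009 ≈ 49.3.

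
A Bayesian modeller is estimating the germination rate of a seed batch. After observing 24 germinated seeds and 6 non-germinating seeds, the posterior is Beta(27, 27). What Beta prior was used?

Beta(3, 21)

A Beta(α, β) prior with s successes and f failures in binomial data gives a Beta(α+s, β+f) posterior.
So α = 27 − 24 = 3 and β = 27 − 6 = 21.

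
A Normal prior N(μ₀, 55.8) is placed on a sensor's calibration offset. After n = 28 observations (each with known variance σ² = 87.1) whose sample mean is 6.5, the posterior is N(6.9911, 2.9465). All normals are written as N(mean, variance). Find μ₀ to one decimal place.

μ₀ = 15.8

With known observation variance, the Normal–Normal posterior has precision τ_n = τ₀ + n/σ² and mean μ_n = (τ₀μ₀ + (n/σ²)x̄)/τ_n.
Here τ₀ = 1/55.8 = 0.017921 and τ_data = 28/87.1 = 0.321470, so τ_n = 0.339391.
Rearranging for μ₀: μ₀ = (μ_n·τ_n − τ_data·x̄)/τ₀ = (6.9911·0.339391 − 0.321470·6.5) / 0.017921 = 0.283161/0.017921 ≈ 15.8.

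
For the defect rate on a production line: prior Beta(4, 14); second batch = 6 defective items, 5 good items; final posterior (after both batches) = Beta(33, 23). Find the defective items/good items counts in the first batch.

Because Beta–binomial updating is additive in the counts, the combined data contributed (α_post−α_prior, β_post−β_prior) successes and failures.
Total across both batches: 33−4=29 defective items, 23−14=9 good items.
Subtract the second batch: 29−6=23 defective items and 9−5=4 good items.

23 defective items and 4 good items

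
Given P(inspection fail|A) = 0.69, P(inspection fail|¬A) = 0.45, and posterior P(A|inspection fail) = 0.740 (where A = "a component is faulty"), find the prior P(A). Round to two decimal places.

In odds form, posterior odds = prior odds × likelihood ratio, so prior odds = posterior odds ÷ LR.
Posterior odds = 0.740/(1−0.740) = 2.8462. LR = 0.69/0.45 = 1.5333.
Prior odds = 2.8462/1.5333 = 1.8563, so P(A) = 1.8563/(1+1.8563) ≈ 0.65.

P(A) = 0.65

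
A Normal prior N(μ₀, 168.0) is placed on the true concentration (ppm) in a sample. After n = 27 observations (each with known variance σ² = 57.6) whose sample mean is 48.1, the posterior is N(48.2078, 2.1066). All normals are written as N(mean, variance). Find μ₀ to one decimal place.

μ₀ = 56.7

With known observation variance, the Normal–Normal posterior has precision τ_n = τ₀ + n/σ² and mean μ_n = (τ₀μ₀ + (n/σ²)x̄)/τ_n.
Here τ₀ = 1/168.0 = 0.005952 and τ_data = 27/57.6 = 0.468750, so τ_n = 0.474702.
Rearranging for μ₀: μ₀ = (μ_n·τ_n − τ_data·x̄)/τ₀ = (48.2078·0.474702 − 0.468750·48.1) / 0.005952 = 0.337464/0.005952 ≈ 56.7.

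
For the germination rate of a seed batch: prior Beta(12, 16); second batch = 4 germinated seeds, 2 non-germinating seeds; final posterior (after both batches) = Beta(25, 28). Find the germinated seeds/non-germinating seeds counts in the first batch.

9 germinated seeds and 10 non-germinating seeds

Because Beta–binomial updating is additive in the counts, the combined data contributed (α_post−α_prior, β_post−β_prior) successes and failures.
Total across both batches: 25−12=13 germinated seeds, 28−16=12 non-germinating seeds.
Subtract the second batch: 13−4=9 germinated seeds and 12−2=10 non-germinating seeds.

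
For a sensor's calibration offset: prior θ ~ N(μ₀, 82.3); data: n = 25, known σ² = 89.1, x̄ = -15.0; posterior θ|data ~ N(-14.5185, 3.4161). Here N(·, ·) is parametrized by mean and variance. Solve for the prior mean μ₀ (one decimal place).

μ₀ = -3.4

With known observation variance, the Normal–Normal posterior has precision τ_n = τ₀ + n/σ² and mean μ_n = (τ₀μ₀ + (n/σ²)x̄)/τ_n.
Here τ₀ = 1/82.3 = 0.012151 and τ_data = 25/89.1 = 0.280584, so τ_n = 0.292735.
Rearranging for μ₀: μ₀ = (μ_n·τ_n − τ_data·x̄)/τ₀ = (-14.5185·0.292735 − 0.280584·-15.0) / 0.012151 = -0.041313/0.012151 ≈ -3.4.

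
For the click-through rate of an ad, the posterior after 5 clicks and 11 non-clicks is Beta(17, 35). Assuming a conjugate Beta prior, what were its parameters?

Beta is conjugate to the binomial likelihood: posterior = Beta(a+s, b+f).
So a = 17 − 5 = 12 and b = 35 − 11 = 24.

Beta(12, 24)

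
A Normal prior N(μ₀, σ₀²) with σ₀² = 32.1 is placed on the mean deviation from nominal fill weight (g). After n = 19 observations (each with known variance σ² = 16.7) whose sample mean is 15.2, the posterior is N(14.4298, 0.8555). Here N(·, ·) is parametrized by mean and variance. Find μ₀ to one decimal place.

The posterior mean is a precision-weighted average: μ_n = (τ₀μ₀ + τ_data·x̄)/(τ₀+τ_data), with τ₀=1/σ₀² and τ_data=n/σ².
Here τ₀ = 1/32.1 = 0.031153 and τ_data = 19/16.7 = 1.137725, so τ_n = 1.168878.
Rearranging for μ₀: μ₀ = (μ_n·τ_n − τ_data·x̄)/τ₀ = (14.4298·1.168878 − 1.137725·15.2) / 0.031153 = -0.426744/0.031153 ≈ -13.7.

μ₀ = -13.7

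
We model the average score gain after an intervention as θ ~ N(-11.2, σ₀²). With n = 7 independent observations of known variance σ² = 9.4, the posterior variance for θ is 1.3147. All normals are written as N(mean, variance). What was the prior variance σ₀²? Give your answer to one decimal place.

For the Normal–Normal model with known σ², precisions add: τ_n = τ₀ + n/σ².
So 1/σ₀² = 1/1.3147 − 7/9.4 = 0.760630 − 0.744681 = 0.015949.
Hence σ₀² = 1/0.015949 ≈ 62.7.

σ₀² = 62.7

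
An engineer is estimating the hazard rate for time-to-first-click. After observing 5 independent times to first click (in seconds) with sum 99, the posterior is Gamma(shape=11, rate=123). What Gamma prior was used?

Gamma(shape=6, rate=24)

Gamma–exponential conjugacy: posterior shape = α + n, posterior rate = β + Σtᵢ.
So α = 11 − 5 = 6 and β = 123 − 99 = 24.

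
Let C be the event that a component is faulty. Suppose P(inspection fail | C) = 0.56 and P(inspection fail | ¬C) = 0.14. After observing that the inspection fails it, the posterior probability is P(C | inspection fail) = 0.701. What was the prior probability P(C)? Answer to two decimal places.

In odds form, posterior odds = prior odds × likelihood ratio, so prior odds = posterior odds ÷ LR.
Posterior odds = 0.701/(1−0.701) = 2.3445. LR = 0.56/0.14 = 4.0000.
Prior odds = 2.3445/4.0000 = 0.5861, so P(C) = 0.5861/(1+0.5861) ≈ 0.37.

P(C) = 0.37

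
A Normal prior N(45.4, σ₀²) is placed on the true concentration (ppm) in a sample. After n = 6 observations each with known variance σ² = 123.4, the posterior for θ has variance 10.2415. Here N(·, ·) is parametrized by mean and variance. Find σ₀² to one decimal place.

Posterior precision equals prior precision plus data precision: 1/σ_n² = 1/σ₀² + n/σ².
So 1/σ₀² = 1/10.2415 − 6/123.4 = 0.097642 − 0.048622 = 0.049020.
Hence σ₀² = 1/0.049020 ≈ 20.4.

σ₀² = 20.4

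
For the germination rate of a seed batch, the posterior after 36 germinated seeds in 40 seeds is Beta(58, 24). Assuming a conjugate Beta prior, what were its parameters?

Beta(22, 20)

Under Beta–binomial conjugacy the posterior parameters are (a+s, b+f).
So a = 58 − 36 = 22 and b = 24 − 4 = 20.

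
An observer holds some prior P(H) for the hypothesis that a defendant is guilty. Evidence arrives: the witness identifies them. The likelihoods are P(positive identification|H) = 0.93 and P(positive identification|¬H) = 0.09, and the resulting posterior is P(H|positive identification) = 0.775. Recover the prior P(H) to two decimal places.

P(H) = 0.25

Bayes' rule in odds form gives O(H|E) = O(H)·[P(E|H)/P(E|¬H)], hence O(H) = O(H|E)/LR.
Posterior odds = 0.775/(1−0.775) = 3.4444. LR = 0.93/0.09 = 10.3333.
Prior odds = 3.4444/10.3333 = 0.3333, so P(H) = 0.3333/(1+0.3333) ≈ 0.25.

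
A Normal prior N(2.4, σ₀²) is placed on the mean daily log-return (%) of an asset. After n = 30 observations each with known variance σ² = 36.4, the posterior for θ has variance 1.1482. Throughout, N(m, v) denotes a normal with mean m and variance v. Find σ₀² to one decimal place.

σ₀² = 21.4

For the Normal–Normal model with known σ², precisions add: τ_n = τ₀ + n/σ².
So 1/σ₀² = 1/1.1482 − 30/36.4 = 0.870928 − 0.824176 = 0.046752.
Hence σ₀² = 1/0.046752 ≈ 21.4.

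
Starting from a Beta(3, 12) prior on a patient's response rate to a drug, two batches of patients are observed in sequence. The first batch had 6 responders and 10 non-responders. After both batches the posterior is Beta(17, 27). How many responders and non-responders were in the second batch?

Because Beta–binomial updating is additive in the counts, the combined data contributed (α_post−α_prior, β_post−β_prior) successes and failures.
Total across both batches: 17−3=14 responders, 27−12=15 non-responders.
Subtract the first batch: 14−6=8 responders and 15−10=5 non-responders.

8 responders and 5 non-responders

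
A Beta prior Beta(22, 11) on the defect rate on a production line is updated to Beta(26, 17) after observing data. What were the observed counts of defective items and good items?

Under Beta–binomial conjugacy the posterior parameters are (α+s, β+f).
So s = 26 − 22 = 4 and f = 17 − 11 = 6.

4 defective items and 6 good items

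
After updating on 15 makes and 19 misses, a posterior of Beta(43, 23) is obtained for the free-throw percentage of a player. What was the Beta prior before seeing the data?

Under Beta–binomial conjugacy the posterior parameters are (α+s, β+f).
Subtract the data counts: 43−15=28, 23−19=4.

Beta(28, 4)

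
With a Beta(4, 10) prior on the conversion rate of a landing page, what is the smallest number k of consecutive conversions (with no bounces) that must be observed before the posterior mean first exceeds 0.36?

After k conversions and 0 bounces the posterior is Beta(4+k, 10), with mean (4+k)/(4+10+k).
Set (4+k)/(14+k) > 0.36 and solve: k > (0.36·14 − 4)/(1 − 0.36) = 1.625.
The smallest integer exceeding 1.625 is 2, and checking k=2: (6)/(16) = 0.3750 > 0.36.

k = 2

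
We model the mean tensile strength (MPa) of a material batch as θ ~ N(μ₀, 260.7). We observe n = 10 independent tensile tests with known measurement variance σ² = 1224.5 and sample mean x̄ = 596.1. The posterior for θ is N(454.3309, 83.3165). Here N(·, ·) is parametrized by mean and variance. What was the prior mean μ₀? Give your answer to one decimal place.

μ₀ = 152.5

With known observation variance, the Normal–Normal posterior has precision τ_n = τ₀ + n/σ² and mean μ_n = (τ₀μ₀ + (n/σ²)x̄)/τ_n.
Here τ₀ = 1/260.7 = 0.003836 and τ_data = 10/1224.5 = 0.008167, so τ_n = 0.012003.
Rearranging for μ₀: μ₀ = (μ_n·τ_n − τ_data·x̄)/τ₀ = (454.3309·0.012003 − 0.008167·596.1) / 0.003836 = 0.584985/0.003836 ≈ 152.5.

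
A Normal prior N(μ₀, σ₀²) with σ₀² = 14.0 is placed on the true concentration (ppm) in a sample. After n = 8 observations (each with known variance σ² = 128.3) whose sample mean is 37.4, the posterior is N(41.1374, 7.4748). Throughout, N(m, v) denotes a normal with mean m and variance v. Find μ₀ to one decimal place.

With known observation variance, the Normal–Normal posterior has precision τ_n = τ₀ + n/σ² and mean μ_n = (τ₀μ₀ + (n/σ²)x̄)/τ_n.
Here τ₀ = 1/14.0 = 0.071429 and τ_data = 8/128.3 = 0.062354, so τ_n = 0.133783.
Rearranging for μ₀: μ₀ = (μ_n·τ_n − τ_data·x̄)/τ₀ = (41.1374·0.133783 − 0.062354·37.4) / 0.071429 = 3.171445/0.071429 ≈ 44.4.

μ₀ = 44.4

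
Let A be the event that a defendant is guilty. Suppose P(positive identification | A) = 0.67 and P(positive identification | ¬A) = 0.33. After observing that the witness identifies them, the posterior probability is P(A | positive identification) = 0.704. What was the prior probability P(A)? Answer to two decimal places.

P(A) = 0.54

Bayes' rule in odds form gives O(A|E) = O(A)·[P(E|A)/P(E|¬A)], hence O(A) = O(A|E)/LR.
Posterior odds = 0.704/(1−0.704) = 2.3784. LR = 0.67/0.33 = 2.0303.
Prior odds = 2.3784/2.0303 = 1.1715, so P(A) = 1.1715/(1+1.1715) ≈ 0.54.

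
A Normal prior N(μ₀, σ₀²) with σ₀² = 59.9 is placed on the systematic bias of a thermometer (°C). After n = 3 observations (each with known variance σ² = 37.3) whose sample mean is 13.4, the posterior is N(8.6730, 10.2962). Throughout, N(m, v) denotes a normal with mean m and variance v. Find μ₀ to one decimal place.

μ₀ = -14.1

With known observation variance, the Normal–Normal posterior has precision τ_n = τ₀ + n/σ² and mean μ_n = (τ₀μ₀ + (n/σ²)x̄)/τ_n.
Here τ₀ = 1/59.9 = 0.016694 and τ_data = 3/37.3 = 0.080429, so τ_n = 0.097123.
Rearranging for μ₀: μ₀ = (μ_n·τ_n − τ_data·x̄)/τ₀ = (8.6730·0.097123 − 0.080429·13.4) / 0.016694 = -0.235401/0.016694 ≈ -14.1.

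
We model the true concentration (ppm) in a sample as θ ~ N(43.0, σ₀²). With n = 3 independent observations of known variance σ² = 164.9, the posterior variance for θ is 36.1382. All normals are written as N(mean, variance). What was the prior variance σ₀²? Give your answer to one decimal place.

Posterior precision equals prior precision plus data precision: 1/σ_n² = 1/σ₀² + n/σ².
So 1/σ₀² = 1/36.1382 − 3/164.9 = 0.027672 − 0.018193 = 0.009479.
Hence σ₀² = 1/0.009479 ≈ 105.5.

σ₀² = 105.5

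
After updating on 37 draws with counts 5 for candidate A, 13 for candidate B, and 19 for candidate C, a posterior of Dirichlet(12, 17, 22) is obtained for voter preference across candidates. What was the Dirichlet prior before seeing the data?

Dirichlet(7, 4, 3)

For a Dirichlet(α) prior with multinomial counts c, the posterior is Dirichlet(α + c) componentwise.
Subtract each count from the matching posterior parameter: 12−5=7, 17−13=4, 22−19=3.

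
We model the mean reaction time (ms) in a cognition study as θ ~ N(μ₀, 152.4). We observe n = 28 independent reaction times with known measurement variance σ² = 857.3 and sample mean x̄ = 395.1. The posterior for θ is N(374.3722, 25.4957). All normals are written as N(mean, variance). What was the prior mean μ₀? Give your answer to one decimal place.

μ₀ = 271.2

The posterior mean is a precision-weighted average: μ_n = (τ₀μ₀ + τ_data·x̄)/(τ₀+τ_data), with τ₀=1/σ₀² and τ_data=n/σ².
Here τ₀ = 1/152.4 = 0.006562 and τ_data = 28/857.3 = 0.032661, so τ_n = 0.039223.
Rearranging for μ₀: μ₀ = (μ_n·τ_n − τ_data·x̄)/τ₀ = (374.3722·0.039223 − 0.032661·395.1) / 0.006562 = 1.779640/0.006562 ≈ 271.2.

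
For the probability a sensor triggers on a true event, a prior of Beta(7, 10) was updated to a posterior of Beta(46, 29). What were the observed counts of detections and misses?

39 detections and 19 misses

A Beta(α, β) prior with s successes and f failures in binomial data gives a Beta(α+s, β+f) posterior.
So s = 46 − 7 = 39 and f = 29 − 10 = 19.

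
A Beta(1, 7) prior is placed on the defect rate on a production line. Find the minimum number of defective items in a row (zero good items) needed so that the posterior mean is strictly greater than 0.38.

k = 4

After k defective items and 0 good items the posterior is Beta(1+k, 7), with mean (1+k)/(1+7+k).
Set (1+k)/(8+k) > 0.38 and solve: k > (0.38·8 − 1)/(1 − 0.38) = 3.290.
The smallest integer exceeding 3.290 is 4.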